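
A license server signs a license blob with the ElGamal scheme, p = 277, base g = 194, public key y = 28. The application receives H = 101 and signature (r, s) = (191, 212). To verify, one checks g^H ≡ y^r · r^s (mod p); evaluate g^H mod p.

194^101 mod 277 = 147

147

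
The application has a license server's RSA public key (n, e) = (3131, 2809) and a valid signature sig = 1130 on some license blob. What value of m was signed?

Squares mod 3131: sig^1≡1130, sig^2≡2583, sig^4≡2859, sig^8≡1971, sig^16≡2401, sig^32≡630, sig^64≡2394, sig^128≡1506, sig^256≡1192, sig^512≡2521, sig^1024≡2642, sig^2048≡1165
2809 = 2048 + 512 + 128 + 64 + 32 + 16 + 8 + 1, so sig^2809 ≡ 1165·2521·1506·2394·630·2401·1971·1130 ≡ 2301 (mod 3131)

2301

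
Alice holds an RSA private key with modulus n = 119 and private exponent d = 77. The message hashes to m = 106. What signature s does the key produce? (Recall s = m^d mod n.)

106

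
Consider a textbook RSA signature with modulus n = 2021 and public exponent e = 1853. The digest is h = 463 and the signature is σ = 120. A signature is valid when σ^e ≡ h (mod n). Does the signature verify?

σ^2 ≡ 120^2 = 14400 ≡ 253
σ^4 ≡ 253^2 = 64009 ≡ 1358
σ^8 ≡ 1358^2 = 1844164 ≡ 1012
σ^16 ≡ 1012^2 = 1024144 ≡ 1518
σ^32 ≡ 1518^2 = 2304324 ≡ 384
σ^64 ≡ 384^2 = 147456 ≡ 1944
σ^128 ≡ 1944^2 = 3779136 ≡ 1887
σ^256 ≡ 1887^2 = 3560769 ≡ 1788
σ^512 ≡ 1788^2 = 3196944 ≡ 1743
σ^1024 ≡ 1743^2 = 3038049 ≡ 486
1853 = 1024 + 512 + 256 + 32 + 16 + 8 + 4 + 1, so σ^1853 ≡ 486·1743·1788·384·1518·1012·1358·120 ≡ 463 (mod 2021)
463 = h, so the signature checks out.

verifies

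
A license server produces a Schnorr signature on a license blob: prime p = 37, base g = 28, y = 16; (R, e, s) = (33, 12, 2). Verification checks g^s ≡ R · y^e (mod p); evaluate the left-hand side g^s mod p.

7

Squares mod 37: 28^1≡28, 28^2≡7
28^2 ≡ 7 (mod 37)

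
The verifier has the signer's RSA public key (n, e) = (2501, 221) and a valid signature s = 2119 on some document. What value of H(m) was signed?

s^2 ≡ 2119^2 = 4490161 ≡ 866
s^4 ≡ 866^2 = 749956 ≡ 2157
s^8 ≡ 2157^2 = 4652649 ≡ 789
s^16 ≡ 789^2 = 622521 ≡ 2273
s^32 ≡ 2273^2 = 5166529 ≡ 1964
s^64 ≡ 1964^2 = 3857296 ≡ 754
s^128 ≡ 754^2 = 568516 ≡ 789
221 = 128 + 64 + 16 + 8 + 4 + 1, so s^221 ≡ 789·754·2273·789·2157·2119 ≡ 341 (mod 2501)

341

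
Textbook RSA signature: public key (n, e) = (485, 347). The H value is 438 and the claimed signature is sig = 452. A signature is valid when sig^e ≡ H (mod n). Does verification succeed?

passes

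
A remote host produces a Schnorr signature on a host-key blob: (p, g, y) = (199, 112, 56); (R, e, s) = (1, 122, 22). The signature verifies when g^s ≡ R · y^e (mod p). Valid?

no

g^s mod p:
112^2 = 12544 ≡ 7
112^4 ≡ 7^2 = 49
112^8 ≡ 49^2 = 2401 ≡ 13
112^16 ≡ 13^2 = 169
22 = 16 + 4 + 2, so 112^22 ≡ 169·49·7 ≡ 58 (mod 199)
R · y^e mod p:
56^2 = 3136 ≡ 151
56^4 ≡ 151^2 = 22801 ≡ 115
56^8 ≡ 115^2 = 13225 ≡ 91
56^16 ≡ 91^2 = 8281 ≡ 122
56^32 ≡ 122^2 = 14884 ≡ 158
56^64 ≡ 158^2 = 24964 ≡ 89
122 = 64 + 32 + 16 + 8 + 2, so 56^122 ≡ 89·158·122·91·151 ≡ 49 (mod 199)
1·49 = 49 ≡ 49 (mod 199)
58 ≠ 49; the check fails.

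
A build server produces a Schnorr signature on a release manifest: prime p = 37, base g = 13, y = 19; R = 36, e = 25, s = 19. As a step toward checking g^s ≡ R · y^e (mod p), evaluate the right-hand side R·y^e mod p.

24

Squares mod 37: 19^1≡19, 19^2≡28, 19^4≡7, 19^8≡12, 19^16≡33
25 = 16 + 8 + 1, so 19^25 ≡ 33·12·19 ≡ 13 (mod 37)
R · y^e ≡ 36·13 = 468 ≡ 24 (mod 37)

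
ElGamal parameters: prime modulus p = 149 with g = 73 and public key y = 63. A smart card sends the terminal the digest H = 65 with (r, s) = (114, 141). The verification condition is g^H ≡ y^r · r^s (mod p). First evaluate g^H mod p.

73^2 = 5329 ≡ 114
73^4 ≡ 114^2 = 12996 ≡ 33
73^8 ≡ 33^2 = 1089 ≡ 46
73^16 ≡ 46^2 = 2116 ≡ 30
73^32 ≡ 30^2 = 900 ≡ 6
73^64 ≡ 6^2 = 36
65 = 64 + 1, so 73^65 ≡ 36·73 ≡ 95 (mod 149)

95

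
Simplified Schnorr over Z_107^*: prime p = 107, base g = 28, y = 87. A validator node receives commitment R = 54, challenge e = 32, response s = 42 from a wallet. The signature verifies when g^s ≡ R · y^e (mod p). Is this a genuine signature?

forged

g^s mod p:
Squares mod 107: 28^1≡28, 28^2≡35, 28^4≡48, 28^8≡57, 28^16≡39, 28^32≡23
42 = 32 + 8 + 2, so 28^42 ≡ 23·57·35 ≡ 89 (mod 107)
R · y^e mod p:
Squares mod 107: 87^1≡87, 87^2≡79, 87^4≡35, 87^8≡48, 87^16≡57, 87^32≡39
87^32 ≡ 39 (mod 107)
54·39 = 2106 ≡ 73 (mod 107)
89 ≠ 73; the check fails.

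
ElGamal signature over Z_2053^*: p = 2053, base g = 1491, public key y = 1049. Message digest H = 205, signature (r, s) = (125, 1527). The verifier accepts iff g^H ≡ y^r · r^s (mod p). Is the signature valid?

invalid

Left side g^H mod p:
1491^2 = 2223081 ≡ 1735
1491^4 ≡ 1735^2 = 3010225 ≡ 527
1491^8 ≡ 527^2 = 277729 ≡ 574
1491^16 ≡ 574^2 = 329476 ≡ 996
1491^32 ≡ 996^2 = 992016 ≡ 417
1491^64 ≡ 417^2 = 173889 ≡ 1437
1491^128 ≡ 1437^2 = 2064969 ≡ 1704
205 = 128 + 64 + 8 + 4 + 1, so 1491^205 ≡ 1704·1437·574·527·1491 ≡ 1469 (mod 2053)
Right side y^r · r^s mod p:
1049^2 = 1100401 ≡ 2046
1049^4 ≡ 2046^2 = 4186116 ≡ 49
1049^8 ≡ 49^2 = 2401 ≡ 348
1049^16 ≡ 348^2 = 121104 ≡ 2030
1049^32 ≡ 2030^2 = 4120900 ≡ 529
1049^64 ≡ 529^2 = 279841 ≡ 633
125 = 64 + 32 + 16 + 8 + 4 + 1, so 1049^125 ≡ 633·529·2030·348·49·1049 ≡ 1210 (mod 2053)
125^2 = 15625 ≡ 1254
125^4 ≡ 1254^2 = 1572516 ≡ 1971
125^8 ≡ 1971^2 = 3884841 ≡ 565
125^16 ≡ 565^2 = 319225 ≡ 1010
125^32 ≡ 1010^2 = 1020100 ≡ 1812
125^64 ≡ 1812^2 = 3283344 ≡ 597
125^128 ≡ 597^2 = 356409 ≡ 1240
125^256 ≡ 1240^2 = 1537600 ≡ 1956
125^512 ≡ 1956^2 = 3825936 ≡ 1197
125^1024 ≡ 1197^2 = 1432809 ≡ 1868
1527 = 1024 + 256 + 128 + 64 + 32 + 16 + 4 + 2 + 1, so 125^1527 ≡ 1868·1956·1240·597·1812·1010·1971·1254·125 ≡ 155 (mod 2053)
1210·155 = 187550 ≡ 727 (mod 2053)
1469 ≠ 727, so verification fails.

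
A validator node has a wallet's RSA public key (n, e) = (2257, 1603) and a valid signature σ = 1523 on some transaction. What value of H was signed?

σ^2 ≡ 1523^2 = 2319529 ≡ 1590
σ^4 ≡ 1590^2 = 2528100 ≡ 260
σ^8 ≡ 260^2 = 67600 ≡ 2147
σ^16 ≡ 2147^2 = 4609609 ≡ 815
σ^32 ≡ 815^2 = 664225 ≡ 667
σ^64 ≡ 667^2 = 444889 ≡ 260
σ^128 ≡ 260^2 = 67600 ≡ 2147
σ^256 ≡ 2147^2 = 4609609 ≡ 815
σ^512 ≡ 815^2 = 664225 ≡ 667
σ^1024 ≡ 667^2 = 444889 ≡ 260
1603 = 1024 + 512 + 64 + 2 + 1, so σ^1603 ≡ 260·667·260·1590·1523 ≡ 2214 (mod 2257)

2214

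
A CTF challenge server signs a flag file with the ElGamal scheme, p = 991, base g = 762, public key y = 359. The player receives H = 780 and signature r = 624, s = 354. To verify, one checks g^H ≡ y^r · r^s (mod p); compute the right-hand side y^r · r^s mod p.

Squares mod 991: 359^1≡359, 359^2≡51, 359^4≡619, 359^8≡635, 359^16≡879, 359^32≡652, 359^64≡956, 359^128≡234, 359^256≡251, 359^512≡568
624 = 512 + 64 + 32 + 16, so 359^624 ≡ 568·956·652·879 ≡ 229 (mod 991)
Squares mod 991: 624^1≡624, 624^2≡904, 624^4≡632, 624^8≡51, 624^16≡619, 624^32≡635, 624^64≡879, 624^128≡652, 624^256≡956
354 = 256 + 64 + 32 + 2, so 624^354 ≡ 956·879·635·904 ≡ 848 (mod 991)
y^r · r^s ≡ 229·848 = 194192 ≡ 947 (mod 991)

947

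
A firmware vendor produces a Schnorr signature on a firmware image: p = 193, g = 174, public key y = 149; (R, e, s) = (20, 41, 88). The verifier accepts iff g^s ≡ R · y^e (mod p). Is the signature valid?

g^s mod p:
Squares mod 193: 174^1≡174, 174^2≡168, 174^4≡46, 174^8≡186, 174^16≡49, 174^32≡85, 174^64≡84
88 = 64 + 16 + 8, so 174^88 ≡ 84·49·186 ≡ 138 (mod 193)
R · y^e mod p:
Squares mod 193: 149^1≡149, 149^2≡6, 149^4≡36, 149^8≡138, 149^16≡130, 149^32≡109
41 = 32 + 8 + 1, so 149^41 ≡ 109·138·149 ≡ 142 (mod 193)
20·142 = 2840 ≡ 138 (mod 193)
138 ≡ 138 (mod 193); signature holds.

valid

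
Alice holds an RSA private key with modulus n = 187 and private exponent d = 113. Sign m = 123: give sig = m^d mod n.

140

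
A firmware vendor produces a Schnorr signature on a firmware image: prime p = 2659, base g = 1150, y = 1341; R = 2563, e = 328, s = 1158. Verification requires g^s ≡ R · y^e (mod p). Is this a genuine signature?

g^s mod p:
1150^2 = 1322500 ≡ 977
1150^4 ≡ 977^2 = 954529 ≡ 2607
1150^8 ≡ 2607^2 = 6796449 ≡ 45
1150^16 ≡ 45^2 = 2025
1150^32 ≡ 2025^2 = 4100625 ≡ 447
1150^64 ≡ 447^2 = 199809 ≡ 384
1150^128 ≡ 384^2 = 147456 ≡ 1211
1150^256 ≡ 1211^2 = 1466521 ≡ 1412
1150^512 ≡ 1412^2 = 1993744 ≡ 2153
1150^1024 ≡ 2153^2 = 4635409 ≡ 772
1158 = 1024 + 128 + 4 + 2, so 1150^1158 ≡ 772·1211·2607·977 ≡ 1382 (mod 2659)
R · y^e mod p:
1341^2 = 1798281 ≡ 797
1341^4 ≡ 797^2 = 635209 ≡ 2367
1341^8 ≡ 2367^2 = 5602689 ≡ 176
1341^16 ≡ 176^2 = 30976 ≡ 1727
1341^32 ≡ 1727^2 = 2982529 ≡ 1790
1341^64 ≡ 1790^2 = 3204100 ≡ 5
1341^128 ≡ 5^2 = 25
1341^256 ≡ 25^2 = 625
328 = 256 + 64 + 8, so 1341^328 ≡ 625·5·176 ≡ 2246 (mod 2659)
2563·2246 = 5756498 ≡ 2422 (mod 2659)
1382 ≠ 2422; the check fails.

forged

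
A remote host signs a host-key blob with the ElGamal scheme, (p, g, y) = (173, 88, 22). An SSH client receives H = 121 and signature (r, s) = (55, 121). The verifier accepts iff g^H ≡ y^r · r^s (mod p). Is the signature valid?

valid

Left side g^H mod p:
88^2 = 7744 ≡ 132
88^4 ≡ 132^2 = 17424 ≡ 124
88^8 ≡ 124^2 = 15376 ≡ 152
88^16 ≡ 152^2 = 23104 ≡ 95
88^32 ≡ 95^2 = 9025 ≡ 29
88^64 ≡ 29^2 = 841 ≡ 149
121 = 64 + 32 + 16 + 8 + 1, so 88^121 ≡ 149·29·95·152·88 ≡ 33 (mod 173)
Right side y^r · r^s mod p:
22^2 = 484 ≡ 138
22^4 ≡ 138^2 = 19044 ≡ 14
22^8 ≡ 14^2 = 196 ≡ 23
22^16 ≡ 23^2 = 529 ≡ 10
22^32 ≡ 10^2 = 100
55 = 32 + 16 + 4 + 2 + 1, so 22^55 ≡ 100·10·14·138·22 ≡ 149 (mod 173)
55^2 = 3025 ≡ 84
55^4 ≡ 84^2 = 7056 ≡ 136
55^8 ≡ 136^2 = 18496 ≡ 158
55^16 ≡ 158^2 = 24964 ≡ 52
55^32 ≡ 52^2 = 2704 ≡ 109
55^64 ≡ 109^2 = 11881 ≡ 117
121 = 64 + 32 + 16 + 8 + 1, so 55^121 ≡ 117·109·52·158·55 ≡ 150 (mod 173)
149·150 = 22350 ≡ 33 (mod 173)
33 ≡ 33 (mod 173), so the signature is genuine.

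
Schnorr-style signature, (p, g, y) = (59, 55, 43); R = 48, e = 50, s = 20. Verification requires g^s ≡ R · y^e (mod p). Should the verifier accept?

g^s mod p:
55^20 mod 59 = 17
R · y^e mod p:
43^50 mod 59 = 22
48·22 = 1056 ≡ 53 (mod 59)
17 ≠ 53; the check fails.

reject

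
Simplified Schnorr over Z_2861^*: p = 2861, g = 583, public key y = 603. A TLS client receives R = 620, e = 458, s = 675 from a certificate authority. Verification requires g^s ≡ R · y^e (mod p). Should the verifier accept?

accept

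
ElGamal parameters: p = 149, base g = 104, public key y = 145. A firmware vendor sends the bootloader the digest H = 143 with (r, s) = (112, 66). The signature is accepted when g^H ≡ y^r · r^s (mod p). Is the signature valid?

invalid

Left side g^H mod p:
104^2 = 10816 ≡ 88
104^4 ≡ 88^2 = 7744 ≡ 145
104^8 ≡ 145^2 = 21025 ≡ 16
104^16 ≡ 16^2 = 256 ≡ 107
104^32 ≡ 107^2 = 11449 ≡ 125
104^64 ≡ 125^2 = 15625 ≡ 129
104^128 ≡ 129^2 = 16641 ≡ 102
143 = 128 + 8 + 4 + 2 + 1, so 104^143 ≡ 102·16·145·88·104 ≡ 125 (mod 149)
Right side y^r · r^s mod p:
145^2 = 21025 ≡ 16
145^4 ≡ 16^2 = 256 ≡ 107
145^8 ≡ 107^2 = 11449 ≡ 125
145^16 ≡ 125^2 = 15625 ≡ 129
145^32 ≡ 129^2 = 16641 ≡ 102
145^64 ≡ 102^2 = 10404 ≡ 123
112 = 64 + 32 + 16, so 145^112 ≡ 123·102·129 ≡ 145 (mod 149)
112^2 = 12544 ≡ 28
112^4 ≡ 28^2 = 784 ≡ 39
112^8 ≡ 39^2 = 1521 ≡ 31
112^16 ≡ 31^2 = 961 ≡ 67
112^32 ≡ 67^2 = 4489 ≡ 19
112^64 ≡ 19^2 = 361 ≡ 63
66 = 64 + 2, so 112^66 ≡ 63·28 ≡ 125 (mod 149)
145·125 = 18125 ≡ 96 (mod 149)
125 ≠ 96, so verification fails.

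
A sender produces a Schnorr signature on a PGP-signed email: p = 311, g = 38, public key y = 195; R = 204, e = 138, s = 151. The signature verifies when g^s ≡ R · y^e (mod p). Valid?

g^s mod p:
Squares mod 311: 38^1≡38, 38^2≡200, 38^4≡192, 38^8≡166, 38^16≡188, 38^32≡201, 38^64≡282, 38^128≡219
151 = 128 + 16 + 4 + 2 + 1, so 38^151 ≡ 219·188·192·200·38 ≡ 115 (mod 311)
R · y^e mod p:
Squares mod 311: 195^1≡195, 195^2≡83, 195^4≡47, 195^8≡32, 195^16≡91, 195^32≡195, 195^64≡83, 195^128≡47
138 = 128 + 8 + 2, so 195^138 ≡ 47·32·83 ≡ 121 (mod 311)
204·121 = 24684 ≡ 115 (mod 311)
115 ≡ 115 (mod 311); signature holds.

yes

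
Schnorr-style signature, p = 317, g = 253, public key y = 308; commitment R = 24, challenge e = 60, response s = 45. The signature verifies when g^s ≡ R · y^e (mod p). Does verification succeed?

g^s mod p:
Squares mod 317: 253^1≡253, 253^2≡292, 253^4≡308, 253^8≡81, 253^16≡221, 253^32≡23
45 = 32 + 8 + 4 + 1, so 253^45 ≡ 23·81·308·253 ≡ 43 (mod 317)
R · y^e mod p:
Squares mod 317: 308^1≡308, 308^2≡81, 308^4≡221, 308^8≡23, 308^16≡212, 308^32≡247
60 = 32 + 16 + 8 + 4, so 308^60 ≡ 247·212·23·221 ≡ 15 (mod 317)
24·15 = 360 ≡ 43 (mod 317)
43 ≡ 43 (mod 317); signature holds.

passes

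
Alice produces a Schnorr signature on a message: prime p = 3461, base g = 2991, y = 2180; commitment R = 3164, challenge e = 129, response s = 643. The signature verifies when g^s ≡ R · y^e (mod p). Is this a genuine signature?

g^s mod p:
2991^2 = 8946081 ≡ 2857
2991^4 ≡ 2857^2 = 8162449 ≡ 1411
2991^8 ≡ 1411^2 = 1990921 ≡ 846
2991^16 ≡ 846^2 = 715716 ≡ 2750
2991^32 ≡ 2750^2 = 7562500 ≡ 215
2991^64 ≡ 215^2 = 46225 ≡ 1232
2991^128 ≡ 1232^2 = 1517824 ≡ 1906
2991^256 ≡ 1906^2 = 3632836 ≡ 2247
2991^512 ≡ 2247^2 = 5049009 ≡ 2871
643 = 512 + 128 + 2 + 1, so 2991^643 ≡ 2871·1906·2857·2991 ≡ 1464 (mod 3461)
R · y^e mod p:
2180^2 = 4752400 ≡ 447
2180^4 ≡ 447^2 = 199809 ≡ 2532
2180^8 ≡ 2532^2 = 6411024 ≡ 1252
2180^16 ≡ 1252^2 = 1567504 ≡ 3132
2180^32 ≡ 3132^2 = 9809424 ≡ 950
2180^64 ≡ 950^2 = 902500 ≡ 2640
2180^128 ≡ 2640^2 = 6969600 ≡ 2607
129 = 128 + 1, so 2180^129 ≡ 2607·2180 ≡ 298 (mod 3461)
3164·298 = 942872 ≡ 1480 (mod 3461)
1464 ≠ 1480; the check fails.

forged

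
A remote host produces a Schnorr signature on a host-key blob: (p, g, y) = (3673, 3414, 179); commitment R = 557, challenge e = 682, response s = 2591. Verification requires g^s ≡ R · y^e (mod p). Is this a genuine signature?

genuine

g^s mod p:
3414^2 = 11655396 ≡ 967
3414^4 ≡ 967^2 = 935089 ≡ 2147
3414^8 ≡ 2147^2 = 4609609 ≡ 3667
3414^16 ≡ 3667^2 = 13446889 ≡ 36
3414^32 ≡ 36^2 = 1296
3414^64 ≡ 1296^2 = 1679616 ≡ 1055
3414^128 ≡ 1055^2 = 1113025 ≡ 106
3414^256 ≡ 106^2 = 11236 ≡ 217
3414^512 ≡ 217^2 = 47089 ≡ 3013
3414^1024 ≡ 3013^2 = 9078169 ≡ 2186
3414^2048 ≡ 2186^2 = 4778596 ≡ 23
2591 = 2048 + 512 + 16 + 8 + 4 + 2 + 1, so 3414^2591 ≡ 23·3013·36·3667·2147·967·3414 ≡ 1435 (mod 3673)
R · y^e mod p:
179^2 = 32041 ≡ 2657
179^4 ≡ 2657^2 = 7059649 ≡ 143
179^8 ≡ 143^2 = 20449 ≡ 2084
179^16 ≡ 2084^2 = 4343056 ≡ 1570
179^32 ≡ 1570^2 = 2464900 ≡ 317
179^64 ≡ 317^2 = 100489 ≡ 1318
179^128 ≡ 1318^2 = 1737124 ≡ 3468
179^256 ≡ 3468^2 = 12027024 ≡ 1622
179^512 ≡ 1622^2 = 2630884 ≡ 1016
682 = 512 + 128 + 32 + 8 + 2, so 179^682 ≡ 1016·3468·317·2084·2657 ≡ 2271 (mod 3673)
557·2271 = 1264947 ≡ 1435 (mod 3673)
1435 ≡ 1435 (mod 3673); signature holds.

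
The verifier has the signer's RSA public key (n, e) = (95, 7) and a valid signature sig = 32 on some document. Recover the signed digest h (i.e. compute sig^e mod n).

sig^7 mod 95 = 48

48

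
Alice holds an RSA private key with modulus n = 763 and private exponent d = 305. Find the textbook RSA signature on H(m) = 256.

611

(H(m))^305 mod 763 = 611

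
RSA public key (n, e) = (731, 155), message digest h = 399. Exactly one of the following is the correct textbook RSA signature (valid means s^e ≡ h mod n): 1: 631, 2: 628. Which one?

Candidate 1: 631^2 = 398161 ≡ 497; 631^4 ≡ 497^2 = 247009 ≡ 662; 631^8 ≡ 662^2 = 438244 ≡ 375; 631^16 ≡ 375^2 = 140625 ≡ 273; 631^32 ≡ 273^2 = 74529 ≡ 698; 631^64 ≡ 698^2 = 487204 ≡ 358; 631^128 ≡ 358^2 = 128164 ≡ 239; 155 = 128 + 16 + 8 + 2 + 1, so 631^155 ≡ 239·273·375·497·631 ≡ 399 (mod 731)
  → matches h = 399
Candidate 2: 628^2 = 394384 ≡ 375; 628^4 ≡ 375^2 = 140625 ≡ 273; 628^8 ≡ 273^2 = 74529 ≡ 698; 628^16 ≡ 698^2 = 487204 ≡ 358; 628^32 ≡ 358^2 = 128164 ≡ 239; 628^64 ≡ 239^2 = 57121 ≡ 103; 628^128 ≡ 103^2 = 10609 ≡ 375; 155 = 128 + 16 + 8 + 2 + 1, so 628^155 ≡ 375·358·698·375·628 ≡ 33 (mod 731)

1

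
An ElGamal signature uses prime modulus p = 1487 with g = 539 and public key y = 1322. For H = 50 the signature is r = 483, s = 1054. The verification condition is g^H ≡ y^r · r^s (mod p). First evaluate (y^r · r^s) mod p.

295

1322^2 = 1747684 ≡ 459
1322^4 ≡ 459^2 = 210681 ≡ 1014
1322^8 ≡ 1014^2 = 1028196 ≡ 679
1322^16 ≡ 679^2 = 461041 ≡ 71
1322^32 ≡ 71^2 = 5041 ≡ 580
1322^64 ≡ 580^2 = 336400 ≡ 338
1322^128 ≡ 338^2 = 114244 ≡ 1232
1322^256 ≡ 1232^2 = 1517824 ≡ 1084
483 = 256 + 128 + 64 + 32 + 2 + 1, so 1322^483 ≡ 1084·1232·338·580·459·1322 ≡ 888 (mod 1487)
483^2 = 233289 ≡ 1317
483^4 ≡ 1317^2 = 1734489 ≡ 647
483^8 ≡ 647^2 = 418609 ≡ 762
483^16 ≡ 762^2 = 580644 ≡ 714
483^32 ≡ 714^2 = 509796 ≡ 1242
483^64 ≡ 1242^2 = 1542564 ≡ 545
483^128 ≡ 545^2 = 297025 ≡ 1112
483^256 ≡ 1112^2 = 1236544 ≡ 847
483^512 ≡ 847^2 = 717409 ≡ 675
483^1024 ≡ 675^2 = 455625 ≡ 603
1054 = 1024 + 16 + 8 + 4 + 2, so 483^1054 ≡ 603·714·762·647·1317 ≡ 213 (mod 1487)
y^r · r^s ≡ 888·213 = 189144 ≡ 295 (mod 1487)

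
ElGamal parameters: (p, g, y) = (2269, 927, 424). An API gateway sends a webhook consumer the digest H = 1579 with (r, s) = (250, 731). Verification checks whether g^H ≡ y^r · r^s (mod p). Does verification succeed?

fails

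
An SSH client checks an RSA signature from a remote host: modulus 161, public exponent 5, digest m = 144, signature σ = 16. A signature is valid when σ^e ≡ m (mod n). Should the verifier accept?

accept

σ^5 mod 161 = 144
σ^5 mod 161 = 144 matches m.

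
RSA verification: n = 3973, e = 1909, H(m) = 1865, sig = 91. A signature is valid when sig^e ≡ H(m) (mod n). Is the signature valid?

valid

Squares mod 3973: sig^1≡91, sig^2≡335, sig^4≡981, sig^8≡895, sig^16≡2452, sig^32≡1155, sig^64≡3070, sig^128≡944, sig^256≡1184, sig^512≡3360, sig^1024≡2307
1909 = 1024 + 512 + 256 + 64 + 32 + 16 + 4 + 1, so sig^1909 ≡ 2307·3360·1184·3070·1155·2452·981·91 ≡ 1865 (mod 3973)
sig^1909 mod 3973 = 1865 matches H(m).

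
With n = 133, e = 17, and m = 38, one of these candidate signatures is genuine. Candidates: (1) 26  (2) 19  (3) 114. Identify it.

Candidate 1: Squares mod 133: 26^1≡26, 26^2≡11, 26^4≡121, 26^8≡11, 26^16≡121; 17 = 16 + 1, so 26^17 ≡ 121·26 ≡ 87 (mod 133)
Candidate 2: Squares mod 133: 19^1≡19, 19^2≡95, 19^4≡114, 19^8≡95, 19^16≡114; 17 = 16 + 1, so 19^17 ≡ 114·19 ≡ 38 (mod 133)
  → matches m = 38
Candidate 3: Squares mod 133: 114^1≡114, 114^2≡95, 114^4≡114, 114^8≡95, 114^16≡114; 17 = 16 + 1, so 114^17 ≡ 114·114 ≡ 95 (mod 133)

2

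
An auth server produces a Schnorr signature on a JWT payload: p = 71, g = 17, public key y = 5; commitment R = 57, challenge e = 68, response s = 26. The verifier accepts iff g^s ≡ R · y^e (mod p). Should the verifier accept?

reject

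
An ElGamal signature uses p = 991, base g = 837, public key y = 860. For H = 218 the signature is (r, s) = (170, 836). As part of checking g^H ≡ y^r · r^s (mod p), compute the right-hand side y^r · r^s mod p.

845

Squares mod 991: 860^1≡860, 860^2≡314, 860^4≡487, 860^8≡320, 860^16≡327, 860^32≡892, 860^64≡882, 860^128≡980
170 = 128 + 32 + 8 + 2, so 860^170 ≡ 980·892·320·314 ≡ 464 (mod 991)
Squares mod 991: 170^1≡170, 170^2≡161, 170^4≡155, 170^8≡241, 170^16≡603, 170^32≡903, 170^64≡807, 170^128≡162, 170^256≡478, 170^512≡554
836 = 512 + 256 + 64 + 4, so 170^836 ≡ 554·478·807·155 ≡ 508 (mod 991)
y^r · r^s ≡ 464·508 = 235712 ≡ 845 (mod 991)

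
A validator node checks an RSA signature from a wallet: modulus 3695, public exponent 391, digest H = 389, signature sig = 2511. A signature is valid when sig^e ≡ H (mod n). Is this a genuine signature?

forged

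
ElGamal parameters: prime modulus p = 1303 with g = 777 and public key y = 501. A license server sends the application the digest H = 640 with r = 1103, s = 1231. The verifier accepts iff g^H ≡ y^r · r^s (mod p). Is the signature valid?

Left side g^H mod p:
777^2 = 603729 ≡ 440
777^4 ≡ 440^2 = 193600 ≡ 756
777^8 ≡ 756^2 = 571536 ≡ 822
777^16 ≡ 822^2 = 675684 ≡ 730
777^32 ≡ 730^2 = 532900 ≡ 1276
777^64 ≡ 1276^2 = 1628176 ≡ 729
777^128 ≡ 729^2 = 531441 ≡ 1120
777^256 ≡ 1120^2 = 1254400 ≡ 914
777^512 ≡ 914^2 = 835396 ≡ 173
640 = 512 + 128, so 777^640 ≡ 173·1120 ≡ 916 (mod 1303)
Right side y^r · r^s mod p:
501^2 = 251001 ≡ 825
501^4 ≡ 825^2 = 680625 ≡ 459
501^8 ≡ 459^2 = 210681 ≡ 898
501^16 ≡ 898^2 = 806404 ≡ 1150
501^32 ≡ 1150^2 = 1322500 ≡ 1258
501^64 ≡ 1258^2 = 1582564 ≡ 722
501^128 ≡ 722^2 = 521284 ≡ 84
501^256 ≡ 84^2 = 7056 ≡ 541
501^512 ≡ 541^2 = 292681 ≡ 809
501^1024 ≡ 809^2 = 654481 ≡ 375
1103 = 1024 + 64 + 8 + 4 + 2 + 1, so 501^1103 ≡ 375·722·898·459·825·501 ≡ 1137 (mod 1303)
1103^2 = 1216609 ≡ 910
1103^4 ≡ 910^2 = 828100 ≡ 695
1103^8 ≡ 695^2 = 483025 ≡ 915
1103^16 ≡ 915^2 = 837225 ≡ 699
1103^32 ≡ 699^2 = 488601 ≡ 1279
1103^64 ≡ 1279^2 = 1635841 ≡ 576
1103^128 ≡ 576^2 = 331776 ≡ 814
1103^256 ≡ 814^2 = 662596 ≡ 672
1103^512 ≡ 672^2 = 451584 ≡ 746
1103^1024 ≡ 746^2 = 556516 ≡ 135
1231 = 1024 + 128 + 64 + 8 + 4 + 2 + 1, so 1103^1231 ≡ 135·814·576·915·695·910·1103 ≡ 1062 (mod 1303)
1137·1062 = 1207494 ≡ 916 (mod 1303)
916 ≡ 916 (mod 1303), so the signature is genuine.

valid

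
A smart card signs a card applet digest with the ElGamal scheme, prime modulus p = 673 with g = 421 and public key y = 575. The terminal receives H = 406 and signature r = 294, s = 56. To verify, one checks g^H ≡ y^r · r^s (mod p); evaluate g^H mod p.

351

421^2 = 177241 ≡ 242
421^4 ≡ 242^2 = 58564 ≡ 13
421^8 ≡ 13^2 = 169
421^16 ≡ 169^2 = 28561 ≡ 295
421^32 ≡ 295^2 = 87025 ≡ 208
421^64 ≡ 208^2 = 43264 ≡ 192
421^128 ≡ 192^2 = 36864 ≡ 522
421^256 ≡ 522^2 = 272484 ≡ 592
406 = 256 + 128 + 16 + 4 + 2, so 421^406 ≡ 592·522·295·13·242 ≡ 351 (mod 673)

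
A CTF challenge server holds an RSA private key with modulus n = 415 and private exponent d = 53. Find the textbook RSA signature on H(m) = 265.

370

(H(m))^53 mod 415 = 370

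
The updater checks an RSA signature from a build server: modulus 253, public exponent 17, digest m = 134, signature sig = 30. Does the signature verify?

verifies

Squares mod 253: sig^1≡30, sig^2≡141, sig^4≡147, sig^8≡104, sig^16≡190
17 = 16 + 1, so sig^17 ≡ 190·30 ≡ 134 (mod 253)
sig^17 mod 253 = 134 matches m.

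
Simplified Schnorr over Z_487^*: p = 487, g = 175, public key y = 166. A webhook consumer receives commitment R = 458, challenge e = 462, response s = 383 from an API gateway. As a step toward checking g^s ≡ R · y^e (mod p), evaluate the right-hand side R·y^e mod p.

166^462 mod 487 = 392
R · y^e ≡ 458·392 = 179536 ≡ 320 (mod 487)

320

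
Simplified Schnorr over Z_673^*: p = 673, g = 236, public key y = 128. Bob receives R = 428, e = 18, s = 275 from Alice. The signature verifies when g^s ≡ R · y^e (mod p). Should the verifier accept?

accept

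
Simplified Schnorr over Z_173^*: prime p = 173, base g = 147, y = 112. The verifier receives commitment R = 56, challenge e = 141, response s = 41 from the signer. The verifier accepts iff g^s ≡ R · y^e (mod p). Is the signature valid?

valid

g^s mod p:
147^2 = 21609 ≡ 157
147^4 ≡ 157^2 = 24649 ≡ 83
147^8 ≡ 83^2 = 6889 ≡ 142
147^16 ≡ 142^2 = 20164 ≡ 96
147^32 ≡ 96^2 = 9216 ≡ 47
41 = 32 + 8 + 1, so 147^41 ≡ 47·142·147 ≡ 168 (mod 173)
R · y^e mod p:
112^2 = 12544 ≡ 88
112^4 ≡ 88^2 = 7744 ≡ 132
112^8 ≡ 132^2 = 17424 ≡ 124
112^16 ≡ 124^2 = 15376 ≡ 152
112^32 ≡ 152^2 = 23104 ≡ 95
112^64 ≡ 95^2 = 9025 ≡ 29
112^128 ≡ 29^2 = 841 ≡ 149
141 = 128 + 8 + 4 + 1, so 112^141 ≡ 149·124·132·112 ≡ 3 (mod 173)
56·3 = 168 ≡ 168 (mod 173)
168 ≡ 168 (mod 173); signature holds.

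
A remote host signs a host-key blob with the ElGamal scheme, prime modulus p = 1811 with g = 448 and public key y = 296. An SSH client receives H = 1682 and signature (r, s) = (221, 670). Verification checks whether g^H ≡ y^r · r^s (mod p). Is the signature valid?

Left side g^H mod p:
448^2 = 200704 ≡ 1494
448^4 ≡ 1494^2 = 2232036 ≡ 884
448^8 ≡ 884^2 = 781456 ≡ 915
448^16 ≡ 915^2 = 837225 ≡ 543
448^32 ≡ 543^2 = 294849 ≡ 1467
448^64 ≡ 1467^2 = 2152089 ≡ 621
448^128 ≡ 621^2 = 385641 ≡ 1709
448^256 ≡ 1709^2 = 2920681 ≡ 1349
448^512 ≡ 1349^2 = 1819801 ≡ 1557
448^1024 ≡ 1557^2 = 2424249 ≡ 1131
1682 = 1024 + 512 + 128 + 16 + 2, so 448^1682 ≡ 1131·1557·1709·543·1494 ≡ 941 (mod 1811)
Right side y^r · r^s mod p:
296^2 = 87616 ≡ 688
296^4 ≡ 688^2 = 473344 ≡ 673
296^8 ≡ 673^2 = 452929 ≡ 179
296^16 ≡ 179^2 = 32041 ≡ 1254
296^32 ≡ 1254^2 = 1572516 ≡ 568
296^64 ≡ 568^2 = 322624 ≡ 266
296^128 ≡ 266^2 = 70756 ≡ 127
221 = 128 + 64 + 16 + 8 + 4 + 1, so 296^221 ≡ 127·266·1254·179·673·296 ≡ 256 (mod 1811)
221^2 = 48841 ≡ 1755
221^4 ≡ 1755^2 = 3080025 ≡ 1325
221^8 ≡ 1325^2 = 1755625 ≡ 766
221^16 ≡ 766^2 = 586756 ≡ 1803
221^32 ≡ 1803^2 = 3250809 ≡ 64
221^64 ≡ 64^2 = 4096 ≡ 474
221^128 ≡ 474^2 = 224676 ≡ 112
221^256 ≡ 112^2 = 12544 ≡ 1678
221^512 ≡ 1678^2 = 2815684 ≡ 1390
670 = 512 + 128 + 16 + 8 + 4 + 2, so 221^670 ≡ 1390·112·1803·766·1325·1755 ≡ 1369 (mod 1811)
256·1369 = 350464 ≡ 941 (mod 1811)
941 ≡ 941 (mod 1811), so the signature is genuine.

valid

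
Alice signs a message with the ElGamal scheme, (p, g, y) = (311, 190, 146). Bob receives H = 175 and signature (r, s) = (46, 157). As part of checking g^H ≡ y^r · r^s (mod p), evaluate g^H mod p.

190^175 mod 311 = 116

116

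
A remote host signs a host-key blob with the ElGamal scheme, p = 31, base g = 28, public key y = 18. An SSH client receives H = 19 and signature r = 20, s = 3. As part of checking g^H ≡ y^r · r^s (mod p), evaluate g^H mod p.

19

28^2 = 784 ≡ 9
28^4 ≡ 9^2 = 81 ≡ 19
28^8 ≡ 19^2 = 361 ≡ 20
28^16 ≡ 20^2 = 400 ≡ 28
19 = 16 + 2 + 1, so 28^19 ≡ 28·9·28 ≡ 19 (mod 31)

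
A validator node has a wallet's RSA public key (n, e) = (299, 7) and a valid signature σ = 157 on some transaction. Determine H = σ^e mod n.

222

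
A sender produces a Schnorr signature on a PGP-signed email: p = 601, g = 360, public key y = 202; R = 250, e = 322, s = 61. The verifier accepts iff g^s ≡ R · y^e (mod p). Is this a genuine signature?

genuine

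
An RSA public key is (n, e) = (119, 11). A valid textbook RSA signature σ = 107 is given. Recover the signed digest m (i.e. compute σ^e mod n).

11

σ^2 ≡ 107^2 = 11449 ≡ 25
σ^4 ≡ 25^2 = 625 ≡ 30
σ^8 ≡ 30^2 = 900 ≡ 67
11 = 8 + 2 + 1, so σ^11 ≡ 67·25·107 ≡ 11 (mod 119)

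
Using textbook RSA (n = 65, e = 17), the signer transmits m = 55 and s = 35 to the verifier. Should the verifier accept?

accept

Squares mod 65: s^1≡35, s^2≡55, s^4≡35, s^8≡55, s^16≡35
17 = 16 + 1, so s^17 ≡ 35·35 ≡ 55 (mod 65)
55 = m, so the signature checks out.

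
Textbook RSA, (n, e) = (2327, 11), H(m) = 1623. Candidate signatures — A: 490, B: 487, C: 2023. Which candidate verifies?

B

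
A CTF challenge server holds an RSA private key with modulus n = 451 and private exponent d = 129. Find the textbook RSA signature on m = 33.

m^129 mod 451 = 77

77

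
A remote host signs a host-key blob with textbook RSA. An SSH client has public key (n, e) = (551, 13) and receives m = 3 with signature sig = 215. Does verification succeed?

fails

Squares mod 551: sig^1≡215, sig^2≡492, sig^4≡175, sig^8≡320
13 = 8 + 4 + 1, so sig^13 ≡ 320·175·215 ≡ 99 (mod 551)
The recovered value 99 does not match the digest 3.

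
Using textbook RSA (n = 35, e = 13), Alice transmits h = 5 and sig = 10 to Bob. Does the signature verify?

sig^2 ≡ 10^2 = 100 ≡ 30
sig^4 ≡ 30^2 = 900 ≡ 25
sig^8 ≡ 25^2 = 625 ≡ 30
13 = 8 + 4 + 1, so sig^13 ≡ 30·25·10 ≡ 10 (mod 35)
The recovered value 10 does not match the digest 5.

does not verify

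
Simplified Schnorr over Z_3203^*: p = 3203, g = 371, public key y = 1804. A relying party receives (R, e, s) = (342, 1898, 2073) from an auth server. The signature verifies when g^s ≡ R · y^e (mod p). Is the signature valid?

g^s mod p:
371^2073 mod 3203 = 263
R · y^e mod p:
1804^1898 mod 3203 = 1621
342·1621 = 554382 ≡ 263 (mod 3203)
263 ≡ 263 (mod 3203); signature holds.

valid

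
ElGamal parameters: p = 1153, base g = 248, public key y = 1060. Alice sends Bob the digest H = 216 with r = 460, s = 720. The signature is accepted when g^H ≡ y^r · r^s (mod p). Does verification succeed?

Left side g^H mod p:
Squares mod 1153: 248^1≡248, 248^2≡395, 248^4≡370, 248^8≡846, 248^16≡856, 248^32≡581, 248^64≡885, 248^128≡338
216 = 128 + 64 + 16 + 8, so 248^216 ≡ 338·885·856·846 ≡ 156 (mod 1153)
Right side y^r · r^s mod p:
Squares mod 1153: 1060^1≡1060, 1060^2≡578, 1060^4≡867, 1060^8≡1086, 1060^16≡1030, 1060^32≡140, 1060^64≡1152, 1060^128≡1, 1060^256≡1
460 = 256 + 128 + 64 + 8 + 4, so 1060^460 ≡ 1·1·1152·1086·867 ≡ 439 (mod 1153)
Squares mod 1153: 460^1≡460, 460^2≡601, 460^4≡312, 460^8≡492, 460^16≡1087, 460^32≡897, 460^64≡968, 460^128≡788, 460^256≡630, 460^512≡268
720 = 512 + 128 + 64 + 16, so 460^720 ≡ 268·788·968·1087 ≡ 123 (mod 1153)
439·123 = 53997 ≡ 959 (mod 1153)
156 ≠ 959, so verification fails.

fails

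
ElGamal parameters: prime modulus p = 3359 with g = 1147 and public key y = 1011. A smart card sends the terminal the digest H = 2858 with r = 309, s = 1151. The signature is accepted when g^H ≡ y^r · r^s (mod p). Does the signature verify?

Left side g^H mod p:
1147^2 = 1315609 ≡ 2240
1147^4 ≡ 2240^2 = 5017600 ≡ 2613
1147^8 ≡ 2613^2 = 6827769 ≡ 2281
1147^16 ≡ 2281^2 = 5202961 ≡ 3229
1147^32 ≡ 3229^2 = 10426441 ≡ 105
1147^64 ≡ 105^2 = 11025 ≡ 948
1147^128 ≡ 948^2 = 898704 ≡ 1851
1147^256 ≡ 1851^2 = 3426201 ≡ 21
1147^512 ≡ 21^2 = 441
1147^1024 ≡ 441^2 = 194481 ≡ 3018
1147^2048 ≡ 3018^2 = 9108324 ≡ 2075
2858 = 2048 + 512 + 256 + 32 + 8 + 2, so 1147^2858 ≡ 2075·441·21·105·2281·2240 ≡ 2570 (mod 3359)
Right side y^r · r^s mod p:
1011^2 = 1022121 ≡ 985
1011^4 ≡ 985^2 = 970225 ≡ 2833
1011^8 ≡ 2833^2 = 8025889 ≡ 1238
1011^16 ≡ 1238^2 = 1532644 ≡ 940
1011^32 ≡ 940^2 = 883600 ≡ 183
1011^64 ≡ 183^2 = 33489 ≡ 3258
1011^128 ≡ 3258^2 = 10614564 ≡ 124
1011^256 ≡ 124^2 = 15376 ≡ 1940
309 = 256 + 32 + 16 + 4 + 1, so 1011^309 ≡ 1940·183·940·2833·1011 ≡ 3238 (mod 3359)
309^2 = 95481 ≡ 1429
309^4 ≡ 1429^2 = 2042041 ≡ 3128
309^8 ≡ 3128^2 = 9784384 ≡ 2976
309^16 ≡ 2976^2 = 8856576 ≡ 2252
309^32 ≡ 2252^2 = 5071504 ≡ 2773
309^64 ≡ 2773^2 = 7689529 ≡ 778
309^128 ≡ 778^2 = 605284 ≡ 664
309^256 ≡ 664^2 = 440896 ≡ 867
309^512 ≡ 867^2 = 751689 ≡ 2632
309^1024 ≡ 2632^2 = 6927424 ≡ 1166
1151 = 1024 + 64 + 32 + 16 + 8 + 4 + 2 + 1, so 309^1151 ≡ 1166·778·2773·2252·2976·3128·1429·309 ≡ 3310 (mod 3359)
3238·3310 = 10717780 ≡ 2570 (mod 3359)
2570 ≡ 2570 (mod 3359), so the signature is genuine.

verifies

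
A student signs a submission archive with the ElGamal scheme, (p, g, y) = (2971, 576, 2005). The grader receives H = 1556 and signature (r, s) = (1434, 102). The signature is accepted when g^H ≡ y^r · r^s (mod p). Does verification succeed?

Left side g^H mod p:
576^2 = 331776 ≡ 1995
576^4 ≡ 1995^2 = 3980025 ≡ 1856
576^8 ≡ 1856^2 = 3444736 ≡ 1347
576^16 ≡ 1347^2 = 1814409 ≡ 2099
576^32 ≡ 2099^2 = 4405801 ≡ 2779
576^64 ≡ 2779^2 = 7722841 ≡ 1212
576^128 ≡ 1212^2 = 1468944 ≡ 1270
576^256 ≡ 1270^2 = 1612900 ≡ 2618
576^512 ≡ 2618^2 = 6853924 ≡ 2798
576^1024 ≡ 2798^2 = 7828804 ≡ 219
1556 = 1024 + 512 + 16 + 4, so 576^1556 ≡ 219·2798·2099·1856 ≡ 49 (mod 2971)
Right side y^r · r^s mod p:
2005^2 = 4020025 ≡ 262
2005^4 ≡ 262^2 = 68644 ≡ 311
2005^8 ≡ 311^2 = 96721 ≡ 1649
2005^16 ≡ 1649^2 = 2719201 ≡ 736
2005^32 ≡ 736^2 = 541696 ≡ 974
2005^64 ≡ 974^2 = 948676 ≡ 927
2005^128 ≡ 927^2 = 859329 ≡ 710
2005^256 ≡ 710^2 = 504100 ≡ 2001
2005^512 ≡ 2001^2 = 4004001 ≡ 2064
2005^1024 ≡ 2064^2 = 4260096 ≡ 2653
1434 = 1024 + 256 + 128 + 16 + 8 + 2, so 2005^1434 ≡ 2653·2001·710·736·1649·262 ≡ 721 (mod 2971)
1434^2 = 2056356 ≡ 424
1434^4 ≡ 424^2 = 179776 ≡ 1516
1434^8 ≡ 1516^2 = 2298256 ≡ 1673
1434^16 ≡ 1673^2 = 2798929 ≡ 247
1434^32 ≡ 247^2 = 61009 ≡ 1589
1434^64 ≡ 1589^2 = 2524921 ≡ 2542
102 = 64 + 32 + 4 + 2, so 1434^102 ≡ 2542·1589·1516·424 ≡ 2001 (mod 2971)
721·2001 = 1442721 ≡ 1786 (mod 2971)
49 ≠ 1786, so verification fails.

fails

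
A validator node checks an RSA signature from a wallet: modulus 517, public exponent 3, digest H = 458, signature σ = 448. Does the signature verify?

does not verify

σ^3 mod 517 = 303
303 ≠ 458, so verification fails.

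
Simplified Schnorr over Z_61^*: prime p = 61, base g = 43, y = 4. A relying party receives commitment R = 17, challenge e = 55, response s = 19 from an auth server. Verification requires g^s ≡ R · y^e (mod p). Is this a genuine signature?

genuine

g^s mod p:
43^2 = 1849 ≡ 19
43^4 ≡ 19^2 = 361 ≡ 56
43^8 ≡ 56^2 = 3136 ≡ 25
43^16 ≡ 25^2 = 625 ≡ 15
19 = 16 + 2 + 1, so 43^19 ≡ 15·19·43 ≡ 55 (mod 61)
R · y^e mod p:
4^2 = 16
4^4 ≡ 16^2 = 256 ≡ 12
4^8 ≡ 12^2 = 144 ≡ 22
4^16 ≡ 22^2 = 484 ≡ 57
4^32 ≡ 57^2 = 3249 ≡ 16
55 = 32 + 16 + 4 + 2 + 1, so 4^55 ≡ 16·57·12·16·4 ≡ 14 (mod 61)
17·14 = 238 ≡ 55 (mod 61)
55 ≡ 55 (mod 61); signature holds.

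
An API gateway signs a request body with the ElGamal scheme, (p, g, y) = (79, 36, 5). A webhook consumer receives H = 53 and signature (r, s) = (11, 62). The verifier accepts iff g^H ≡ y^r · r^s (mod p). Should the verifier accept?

Left side g^H mod p:
36^2 = 1296 ≡ 32
36^4 ≡ 32^2 = 1024 ≡ 76
36^8 ≡ 76^2 = 5776 ≡ 9
36^16 ≡ 9^2 = 81 ≡ 2
36^32 ≡ 2^2 = 4
53 = 32 + 16 + 4 + 1, so 36^53 ≡ 4·2·76·36 ≡ 5 (mod 79)
Right side y^r · r^s mod p:
5^2 = 25
5^4 ≡ 25^2 = 625 ≡ 72
5^8 ≡ 72^2 = 5184 ≡ 49
11 = 8 + 2 + 1, so 5^11 ≡ 49·25·5 ≡ 42 (mod 79)
11^2 = 121 ≡ 42
11^4 ≡ 42^2 = 1764 ≡ 26
11^8 ≡ 26^2 = 676 ≡ 44
11^16 ≡ 44^2 = 1936 ≡ 40
11^32 ≡ 40^2 = 1600 ≡ 20
62 = 32 + 16 + 8 + 4 + 2, so 11^62 ≡ 20·40·44·26·42 ≡ 2 (mod 79)
42·2 = 84 ≡ 5 (mod 79)
5 ≡ 5 (mod 79), so the signature is genuine.

accept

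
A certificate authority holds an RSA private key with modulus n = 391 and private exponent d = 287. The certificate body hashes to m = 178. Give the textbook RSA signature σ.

Squares mod 391: m^1≡178, m^2≡13, m^4≡169, m^8≡18, m^16≡324, m^32≡188, m^64≡154, m^128≡256, m^256≡239
287 = 256 + 16 + 8 + 4 + 2 + 1, so m^287 ≡ 239·324·18·169·13·178 ≡ 270 (mod 391)

270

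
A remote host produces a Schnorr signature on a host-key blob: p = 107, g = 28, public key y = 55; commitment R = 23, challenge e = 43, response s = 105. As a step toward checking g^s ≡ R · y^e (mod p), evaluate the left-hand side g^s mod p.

Squares mod 107: 28^1≡28, 28^2≡35, 28^4≡48, 28^8≡57, 28^16≡39, 28^32≡23, 28^64≡101
105 = 64 + 32 + 8 + 1, so 28^105 ≡ 101·23·57·28 ≡ 65 (mod 107)

65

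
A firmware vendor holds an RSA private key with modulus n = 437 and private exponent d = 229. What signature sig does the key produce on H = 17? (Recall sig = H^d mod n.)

168

H^229 mod 437 = 168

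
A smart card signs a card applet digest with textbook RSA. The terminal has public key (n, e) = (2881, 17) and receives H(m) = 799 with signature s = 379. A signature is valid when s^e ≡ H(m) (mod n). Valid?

Squares mod 2881: s^1≡379, s^2≡2472, s^4≡183, s^8≡1798, s^16≡322
17 = 16 + 1, so s^17 ≡ 322·379 ≡ 1036 (mod 2881)
The recovered value 1036 does not match the digest 799.

no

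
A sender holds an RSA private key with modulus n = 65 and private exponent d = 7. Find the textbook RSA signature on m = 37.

m^7 mod 65 = 28

28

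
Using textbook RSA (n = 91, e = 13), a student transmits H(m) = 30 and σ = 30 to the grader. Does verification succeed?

σ^2 ≡ 30^2 = 900 ≡ 81
σ^4 ≡ 81^2 = 6561 ≡ 9
σ^8 ≡ 9^2 = 81
13 = 8 + 4 + 1, so σ^13 ≡ 81·9·30 ≡ 30 (mod 91)
30 = H(m), so the signature checks out.

passes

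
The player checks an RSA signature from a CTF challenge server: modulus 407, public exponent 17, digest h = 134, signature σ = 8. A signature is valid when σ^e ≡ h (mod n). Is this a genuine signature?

genuine

Squares mod 407: σ^1≡8, σ^2≡64, σ^4≡26, σ^8≡269, σ^16≡322
17 = 16 + 1, so σ^17 ≡ 322·8 ≡ 134 (mod 407)
σ^17 mod 407 = 134 matches h.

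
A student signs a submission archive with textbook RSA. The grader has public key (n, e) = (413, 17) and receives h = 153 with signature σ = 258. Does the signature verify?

does not verify

σ^17 mod 413 = 167
The recovered value 167 does not match the digest 153.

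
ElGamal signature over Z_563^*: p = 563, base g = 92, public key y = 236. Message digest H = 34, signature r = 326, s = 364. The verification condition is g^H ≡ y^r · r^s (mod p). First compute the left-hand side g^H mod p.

92^2 = 8464 ≡ 19
92^4 ≡ 19^2 = 361
92^8 ≡ 361^2 = 130321 ≡ 268
92^16 ≡ 268^2 = 71824 ≡ 323
92^32 ≡ 323^2 = 104329 ≡ 174
34 = 32 + 2, so 92^34 ≡ 174·19 ≡ 491 (mod 563)

491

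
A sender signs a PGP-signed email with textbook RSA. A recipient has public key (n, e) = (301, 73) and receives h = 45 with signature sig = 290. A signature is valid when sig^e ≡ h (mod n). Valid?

Squares mod 301: sig^1≡290, sig^2≡121, sig^4≡193, sig^8≡226, sig^16≡207, sig^32≡107, sig^64≡11
73 = 64 + 8 + 1, so sig^73 ≡ 11·226·290 ≡ 45 (mod 301)
Since 45 equals the digest 45, verification succeeds.

yes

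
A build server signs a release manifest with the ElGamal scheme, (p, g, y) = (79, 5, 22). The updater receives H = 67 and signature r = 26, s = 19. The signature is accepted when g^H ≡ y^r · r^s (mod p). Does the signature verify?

verifies

Left side g^H mod p:
Squares mod 79: 5^1≡5, 5^2≡25, 5^4≡72, 5^8≡49, 5^16≡31, 5^32≡13, 5^64≡11
67 = 64 + 2 + 1, so 5^67 ≡ 11·25·5 ≡ 32 (mod 79)
Right side y^r · r^s mod p:
Squares mod 79: 22^1≡22, 22^2≡10, 22^4≡21, 22^8≡46, 22^16≡62
26 = 16 + 8 + 2, so 22^26 ≡ 62·46·10 ≡ 1 (mod 79)
Squares mod 79: 26^1≡26, 26^2≡44, 26^4≡40, 26^8≡20, 26^16≡5
19 = 16 + 2 + 1, so 26^19 ≡ 5·44·26 ≡ 32 (mod 79)
1·32 = 32 ≡ 32 (mod 79)
32 ≡ 32 (mod 79), so the signature is genuine.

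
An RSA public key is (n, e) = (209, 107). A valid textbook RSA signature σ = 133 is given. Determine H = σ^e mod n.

133

Squares mod 209: σ^1≡133, σ^2≡133, σ^4≡133, σ^8≡133, σ^16≡133, σ^32≡133, σ^64≡133
107 = 64 + 32 + 8 + 2 + 1, so σ^107 ≡ 133·133·133·133·133 ≡ 133 (mod 209)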